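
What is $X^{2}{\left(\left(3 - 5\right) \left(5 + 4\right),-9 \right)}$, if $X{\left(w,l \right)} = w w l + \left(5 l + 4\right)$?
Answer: $8743849$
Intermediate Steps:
$X{\left(w,l \right)} = 4 + 5 l + l w^{2}$ ($X{\left(w,l \right)} = w^{2} l + \left(4 + 5 l\right) = l w^{2} + \left(4 + 5 l\right) = 4 + 5 l + l w^{2}$)
$X^{2}{\left(\left(3 - 5\right) \left(5 + 4\right),-9 \right)} = \left(4 + 5 \left(-9\right) - 9 \left(\left(3 - 5\right) \left(5 + 4\right)\right)^{2}\right)^{2} = \left(4 - 45 - 9 \left(\left(-2\right) 9\right)^{2}\right)^{2} = \left(4 - 45 - 9 \left(-18\right)^{2}\right)^{2} = \left(4 - 45 - 2916\right)^{2} = \left(-2957\right)^{2} = 8743849$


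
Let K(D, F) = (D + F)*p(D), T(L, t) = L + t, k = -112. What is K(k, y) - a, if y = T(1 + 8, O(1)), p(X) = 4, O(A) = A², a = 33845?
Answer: -34253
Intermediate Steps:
y = 10 (y = (1 + 8) + 1² = 9 + 1 = 10)
K(D, F) = 4*D + 4*F (K(D, F) = (D + F)*4 = 4*D + 4*F)
K(k, y) - a = (4*(-112) + 4*10) - 1*33845 = (-448 + 40) - 33845 = -408 - 33845 = -34253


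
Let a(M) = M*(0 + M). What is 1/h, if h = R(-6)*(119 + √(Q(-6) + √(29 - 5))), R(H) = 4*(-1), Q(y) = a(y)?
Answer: 1/(-476 - 4*√(36 + 2*√6)) ≈ -0.0019937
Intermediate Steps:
a(M) = M² (a(M) = M*M = M²)
Q(y) = y²
R(H) = -4
h = -476 - 4*√(36 + 2*√6) (h = -4*(119 + √((-6)² + √(29 - 5))) = -4*(119 + √(36 + √24)) = -4*(119 + √(36 + 2*√6)) = -476 - 4*√(36 + 2*√6) ≈ -501.58)
1/h = 1/(-476 - 4*√(36 + 2*√6))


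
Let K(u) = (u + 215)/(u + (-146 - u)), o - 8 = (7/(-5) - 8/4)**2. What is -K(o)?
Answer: 2932/1825 ≈ 1.6066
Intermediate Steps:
o = 489/25 (o = 8 + (7/(-5) - 8/4)**2 = 8 + (7*(-1/5) - 8*1/4)**2 = 8 + (-7/5 - 2)**2 = 8 + (-17/5)**2 = 8 + 289/25 = 489/25 ≈ 19.560)
K(u) = -215/146 - u/146 (K(u) = (215 + u)/(-146) = (215 + u)*(-1/146) = -215/146 - u/146)
-K(o) = -(-215/146 - 1/146*489/25) = -(-215/146 - 489/3650) = -1*(-2932/1825) = 2932/1825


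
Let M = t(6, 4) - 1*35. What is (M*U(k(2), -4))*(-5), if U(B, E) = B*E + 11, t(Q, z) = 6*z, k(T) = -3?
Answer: 1265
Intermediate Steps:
M = -11 (M = 6*4 - 1*35 = 24 - 35 = -11)
U(B, E) = 11 + B*E
(M*U(k(2), -4))*(-5) = -11*(11 - 3*(-4))*(-5) = -11*(11 + 12)*(-5) = -11*23*(-5) = -253*(-5) = 1265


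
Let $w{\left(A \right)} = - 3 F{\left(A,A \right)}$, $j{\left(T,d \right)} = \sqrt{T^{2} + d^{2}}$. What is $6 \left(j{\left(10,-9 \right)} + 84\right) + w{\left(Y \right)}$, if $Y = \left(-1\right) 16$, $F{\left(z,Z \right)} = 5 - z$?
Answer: $441 + 6 \sqrt{181} \approx 521.72$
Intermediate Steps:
$Y = -16$
$w{\left(A \right)} = -15 + 3 A$ ($w{\left(A \right)} = - 3 \left(5 - A\right) = -15 + 3 A$)
$6 \left(j{\left(10,-9 \right)} + 84\right) + w{\left(Y \right)} = 6 \left(\sqrt{10^{2} + \left(-9\right)^{2}} + 84\right) + \left(-15 + 3 \left(-16\right)\right) = 6 \left(\sqrt{100 + 81} + 84\right) - 63 = 6 \left(\sqrt{181} + 84\right) - 63 = 6 \left(84 + \sqrt{181}\right) - 63 = \left(504 + 6 \sqrt{181}\right) - 63 = 441 + 6 \sqrt{181}$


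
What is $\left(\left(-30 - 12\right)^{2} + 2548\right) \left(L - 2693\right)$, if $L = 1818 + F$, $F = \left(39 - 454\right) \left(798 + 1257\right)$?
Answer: $-3681154400$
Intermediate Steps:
$F = -852825$ ($F = \left(-415\right) 2055 = -852825$)
$L = -851007$ ($L = 1818 - 852825 = -851007$)
$\left(\left(-30 - 12\right)^{2} + 2548\right) \left(L - 2693\right) = \left(\left(-30 - 12\right)^{2} + 2548\right) \left(-851007 - 2693\right) = \left(\left(-42\right)^{2} + 2548\right) \left(-853700\right) = \left(1764 + 2548\right) \left(-853700\right) = 4312 \left(-853700\right) = -3681154400$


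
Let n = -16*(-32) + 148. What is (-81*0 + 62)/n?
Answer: 31/330 ≈ 0.093939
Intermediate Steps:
n = 660 (n = 512 + 148 = 660)
(-81*0 + 62)/n = (-81*0 + 62)/660 = (0 + 62)*(1/660) = 62*(1/660) = 31/330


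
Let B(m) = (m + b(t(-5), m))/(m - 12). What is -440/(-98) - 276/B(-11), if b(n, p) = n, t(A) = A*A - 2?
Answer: 26141/49 ≈ 533.49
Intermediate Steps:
t(A) = -2 + A**2 (t(A) = A**2 - 2 = -2 + A**2)
B(m) = (23 + m)/(-12 + m) (B(m) = (m + (-2 + (-5)**2))/(m - 12) = (m + (-2 + 25))/(-12 + m) = (m + 23)/(-12 + m) = (23 + m)/(-12 + m))
-440/(-98) - 276/B(-11) = -440/(-98) - 276*(-12 - 11)/(23 - 11) = -440*(-1/98) - 276/(12/(-23)) = 220/49 - 276/((-1/23*12)) = 220/49 - 276/(-12/23) = 220/49 - 276*(-23/12) = 220/49 + 529 = 26141/49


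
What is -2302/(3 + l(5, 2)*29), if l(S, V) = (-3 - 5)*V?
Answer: 2302/461 ≈ 4.9935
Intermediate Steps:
l(S, V) = -8*V
-2302/(3 + l(5, 2)*29) = -2302/(3 - 8*2*29) = -2302/(3 - 16*29) = -2302/(3 - 464) = -2302/(-461) = -2302*(-1/461) = 2302/461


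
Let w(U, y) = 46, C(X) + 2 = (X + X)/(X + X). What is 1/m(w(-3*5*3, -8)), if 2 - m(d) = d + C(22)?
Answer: -1/43 ≈ -0.023256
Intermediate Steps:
C(X) = -1 (C(X) = -2 + (X + X)/(X + X) = -2 + (2*X)/((2*X)) = -2 + (2*X)*(1/(2*X)) = -2 + 1 = -1)
m(d) = 3 - d (m(d) = 2 - (d - 1) = 2 - (-1 + d) = 2 + (1 - d) = 3 - d)
1/m(w(-3*5*3, -8)) = 1/(3 - 1*46) = 1/(3 - 46) = 1/(-43) = -1/43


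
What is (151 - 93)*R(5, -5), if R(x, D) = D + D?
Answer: -580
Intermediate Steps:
R(x, D) = 2*D
(151 - 93)*R(5, -5) = (151 - 93)*(2*(-5)) = 58*(-10) = -580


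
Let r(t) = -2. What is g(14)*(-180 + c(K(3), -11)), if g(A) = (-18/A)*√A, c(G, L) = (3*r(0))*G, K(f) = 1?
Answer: 1674*√14/7 ≈ 894.79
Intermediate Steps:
c(G, L) = -6*G (c(G, L) = (3*(-2))*G = -6*G)
g(A) = -18/√A
g(14)*(-180 + c(K(3), -11)) = (-9*√14/7)*(-180 - 6*1) = (-9*√14/7)*(-180 - 6) = -9*√14/7*(-186) = 1674*√14/7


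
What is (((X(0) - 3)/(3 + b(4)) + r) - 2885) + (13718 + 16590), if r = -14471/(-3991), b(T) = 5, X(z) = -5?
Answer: 109455673/3991 ≈ 27426.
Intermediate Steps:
r = 14471/3991 (r = -14471*(-1/3991) = 14471/3991 ≈ 3.6259)
(((X(0) - 3)/(3 + b(4)) + r) - 2885) + (13718 + 16590) = (((-5 - 3)/(3 + 5) + 14471/3991) - 2885) + (13718 + 16590) = ((-8/8 + 14471/3991) - 2885) + 30308 = (((1/8)*(-8) + 14471/3991) - 2885) + 30308 = ((-1 + 14471/3991) - 2885) + 30308 = (10480/3991 - 2885) + 30308 = -11503555/3991 + 30308 = 109455673/3991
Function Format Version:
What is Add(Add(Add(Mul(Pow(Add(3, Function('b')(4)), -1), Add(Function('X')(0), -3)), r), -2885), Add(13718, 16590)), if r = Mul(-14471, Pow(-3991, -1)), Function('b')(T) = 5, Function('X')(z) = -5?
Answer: Rational(109455673, 3991) ≈ 27426.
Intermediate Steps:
r = Rational(14471, 3991) (r = Mul(-14471, Rational(-1, 3991)) = Rational(14471, 3991) ≈ 3.6259)
Add(Add(Add(Mul(Pow(Add(3, Function('b')(4)), -1), Add(Function('X')(0), -3)), r), -2885), Add(13718, 16590)) = Add(Add(Add(Mul(Pow(Add(3, 5), -1), Add(-5, -3)), Rational(14471, 3991)), -2885), Add(13718, 16590)) = Add(Add(Add(Mul(Pow(8, -1), -8), Rational(14471, 3991)), -2885), 30308) = Add(Add(Add(Mul(Rational(1, 8), -8), Rational(14471, 3991)), -2885), 30308) = Add(Add(Add(-1, Rational(14471, 3991)), -2885), 30308) = Add(Add(Rational(10480, 3991), -2885), 30308) = Add(Rational(-11503555, 3991), 30308) = Rational(109455673, 3991)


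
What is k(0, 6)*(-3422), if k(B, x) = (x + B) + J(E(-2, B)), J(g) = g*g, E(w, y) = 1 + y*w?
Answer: -23954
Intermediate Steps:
E(w, y) = 1 + w*y
J(g) = g²
k(B, x) = B + x + (1 - 2*B)² (k(B, x) = (x + B) + (1 - 2*B)² = (B + x) + (1 - 2*B)² = B + x + (1 - 2*B)²)
k(0, 6)*(-3422) = (0 + 6 + (-1 + 2*0)²)*(-3422) = (0 + 6 + (-1 + 0)²)*(-3422) = (0 + 6 + (-1)²)*(-3422) = (0 + 6 + 1)*(-3422) = 7*(-3422) = -23954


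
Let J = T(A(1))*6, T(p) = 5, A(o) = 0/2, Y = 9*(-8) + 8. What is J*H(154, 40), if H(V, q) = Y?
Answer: -1920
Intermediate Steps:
Y = -64 (Y = -72 + 8 = -64)
A(o) = 0 (A(o) = 0*(1/2) = 0)
H(V, q) = -64
J = 30 (J = 5*6 = 30)
J*H(154, 40) = 30*(-64) = -1920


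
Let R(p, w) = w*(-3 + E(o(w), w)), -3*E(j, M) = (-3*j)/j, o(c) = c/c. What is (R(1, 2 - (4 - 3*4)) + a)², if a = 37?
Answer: 289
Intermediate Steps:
o(c) = 1
E(j, M) = 1 (E(j, M) = -(-3*j)/(3*j) = -⅓*(-3) = 1)
R(p, w) = -2*w (R(p, w) = w*(-3 + 1) = w*(-2) = -2*w)
(R(1, 2 - (4 - 3*4)) + a)² = (-2*(2 - (4 - 3*4)) + 37)² = (-2*(2 - (4 - 12)) + 37)² = (-2*(2 - 1*(-8)) + 37)² = (-2*(2 + 8) + 37)² = (-2*10 + 37)² = (-20 + 37)² = 17² = 289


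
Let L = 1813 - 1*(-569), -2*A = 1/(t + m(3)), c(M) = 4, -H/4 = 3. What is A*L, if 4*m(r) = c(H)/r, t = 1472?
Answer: -3573/4417 ≈ -0.80892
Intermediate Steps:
H = -12 (H = -4*3 = -12)
m(r) = 1/r (m(r) = (4/r)/4 = 1/r)
A = -3/8834 (A = -1/(2*(1472 + 1/3)) = -1/(2*(1472 + ⅓)) = -1/(2*4417/3) = -½*3/4417 = -3/8834 ≈ -0.00033960)
L = 2382 (L = 1813 + 569 = 2382)
A*L = -3/8834*2382 = -3573/4417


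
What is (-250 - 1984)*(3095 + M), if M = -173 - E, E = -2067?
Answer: -11145426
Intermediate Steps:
M = 1894 (M = -173 - 1*(-2067) = -173 + 2067 = 1894)
(-250 - 1984)*(3095 + M) = (-250 - 1984)*(3095 + 1894) = -2234*4989 = -11145426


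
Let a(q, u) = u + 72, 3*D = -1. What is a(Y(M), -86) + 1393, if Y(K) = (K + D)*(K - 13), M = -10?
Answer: 1379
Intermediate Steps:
D = -⅓ (D = (⅓)*(-1) = -⅓ ≈ -0.33333)
Y(K) = (-13 + K)*(-⅓ + K) (Y(K) = (K - ⅓)*(K - 13) = (-⅓ + K)*(-13 + K) = (-13 + K)*(-⅓ + K))
a(q, u) = 72 + u
a(Y(M), -86) + 1393 = (72 - 86) + 1393 = -14 + 1393 = 1379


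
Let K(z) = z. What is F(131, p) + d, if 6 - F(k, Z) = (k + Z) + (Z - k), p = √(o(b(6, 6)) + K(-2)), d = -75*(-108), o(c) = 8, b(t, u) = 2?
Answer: 8106 - 2*√6 ≈ 8101.1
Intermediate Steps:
d = 8100
p = √6 (p = √(8 - 2) = √6 ≈ 2.4495)
F(k, Z) = 6 - 2*Z (F(k, Z) = 6 - ((k + Z) + (Z - k)) = 6 - ((Z + k) + (Z - k)) = 6 - 2*Z)
F(131, p) + d = (6 - 2*√6) + 8100 = 8106 - 2*√6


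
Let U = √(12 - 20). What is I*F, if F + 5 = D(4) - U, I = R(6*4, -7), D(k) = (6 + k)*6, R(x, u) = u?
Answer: -385 + 14*I*√2 ≈ -385.0 + 19.799*I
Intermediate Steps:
U = 2*I*√2 (U = √(-8) = 2*I*√2 ≈ 2.8284*I)
D(k) = 36 + 6*k
I = -7
F = 55 - 2*I*√2 (F = -5 + ((36 + 6*4) - 2*I*√2) = -5 + ((36 + 24) - 2*I*√2) = -5 + (60 - 2*I*√2) = 55 - 2*I*√2 ≈ 55.0 - 2.8284*I)
I*F = -7*(55 - 2*I*√2) = -385 + 14*I*√2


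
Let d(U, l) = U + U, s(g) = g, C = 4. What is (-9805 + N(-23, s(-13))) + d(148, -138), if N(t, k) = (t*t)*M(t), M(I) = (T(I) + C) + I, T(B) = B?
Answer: -31727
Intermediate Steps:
M(I) = 4 + 2*I (M(I) = (I + 4) + I = (4 + I) + I = 4 + 2*I)
d(U, l) = 2*U
N(t, k) = t**2*(4 + 2*t) (N(t, k) = (t*t)*(4 + 2*t) = t**2*(4 + 2*t))
(-9805 + N(-23, s(-13))) + d(148, -138) = (-9805 + 2*(-23)**2*(2 - 23)) + 2*148 = (-9805 + 2*529*(-21)) + 296 = (-9805 - 22218) + 296 = -32023 + 296 = -31727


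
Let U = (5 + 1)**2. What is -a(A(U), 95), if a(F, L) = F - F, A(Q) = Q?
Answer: 0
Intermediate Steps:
U = 36 (U = 6**2 = 36)
a(F, L) = 0
-a(A(U), 95) = -1*0 = 0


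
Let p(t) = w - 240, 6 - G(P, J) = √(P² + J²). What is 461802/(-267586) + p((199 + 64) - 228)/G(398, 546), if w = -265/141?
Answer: -224763488519/130477049962 + 34105*√114130/32182122 ≈ -1.3646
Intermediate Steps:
w = -265/141 (w = -265*1/141 = -265/141 ≈ -1.8794)
G(P, J) = 6 - √(J² + P²) (G(P, J) = 6 - √(P² + J²) = 6 - √(J² + P²))
p(t) = -34105/141 (p(t) = -265/141 - 240 = -34105/141)
461802/(-267586) + p((199 + 64) - 228)/G(398, 546) = 461802/(-267586) - 34105/(141*(6 - √(546² + 398²))) = 461802*(-1/267586) - 34105/(141*(6 - √(298116 + 158404))) = -20991/12163 - 34105/(141*(6 - √456520)) = -20991/12163 - 34105/(141*(6 - 2*√114130))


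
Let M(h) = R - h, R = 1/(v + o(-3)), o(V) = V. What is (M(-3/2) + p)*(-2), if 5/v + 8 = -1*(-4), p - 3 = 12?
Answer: -553/17 ≈ -32.529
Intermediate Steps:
p = 15 (p = 3 + 12 = 15)
v = -5/4 (v = 5/(-8 - 1*(-4)) = 5/(-8 + 4) = 5/(-4) = 5*(-1/4) = -5/4 ≈ -1.2500)
R = -4/17 (R = 1/(-5/4 - 3) = 1/(-17/4) = -4/17 ≈ -0.23529)
M(h) = -4/17 - h
(M(-3/2) + p)*(-2) = ((-4/17 - (-3)/2) + 15)*(-2) = ((-4/17 - 1*(-3/2)) + 15)*(-2) = ((-4/17 + 3/2) + 15)*(-2) = (43/34 + 15)*(-2) = (553/34)*(-2) = -553/17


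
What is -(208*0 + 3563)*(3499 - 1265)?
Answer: -7959742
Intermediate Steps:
-(208*0 + 3563)*(3499 - 1265) = -(0 + 3563)*2234 = -3563*2234 = -1*7959742 = -7959742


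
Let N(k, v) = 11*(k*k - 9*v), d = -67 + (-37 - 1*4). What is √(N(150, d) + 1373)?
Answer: √259565 ≈ 509.48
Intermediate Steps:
d = -108 (d = -67 + (-37 - 4) = -67 - 41 = -108)
N(k, v) = -99*v + 11*k² (N(k, v) = 11*(k² - 9*v) = -99*v + 11*k²)
√(N(150, d) + 1373) = √((-99*(-108) + 11*150²) + 1373) = √((10692 + 11*22500) + 1373) = √((10692 + 247500) + 1373) = √(258192 + 1373) = √259565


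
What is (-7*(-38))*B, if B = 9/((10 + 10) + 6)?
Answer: 1197/13 ≈ 92.077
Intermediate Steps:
B = 9/26 (B = 9/(20 + 6) = 9/26 ≈ 0.34615)
(-7*(-38))*B = -7*(-38)*(9/26) = 266*(9/26) = 1197/13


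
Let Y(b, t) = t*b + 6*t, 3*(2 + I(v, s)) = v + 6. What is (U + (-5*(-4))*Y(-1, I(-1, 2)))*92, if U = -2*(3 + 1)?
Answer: -11408/3 ≈ -3802.7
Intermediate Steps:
I(v, s) = v/3 (I(v, s) = -2 + (v + 6)/3 = -2 + (6 + v)/3 = -2 + (2 + v/3) = v/3)
Y(b, t) = 6*t + b*t (Y(b, t) = b*t + 6*t = 6*t + b*t)
U = -8 (U = -2*4 = -8)
(U + (-5*(-4))*Y(-1, I(-1, 2)))*92 = (-8 + (-5*(-4))*(((1/3)*(-1))*(6 - 1)))*92 = (-8 + 20*(-1/3*5))*92 = (-8 + 20*(-5/3))*92 = (-8 - 100/3)*92 = -124/3*92 = -11408/3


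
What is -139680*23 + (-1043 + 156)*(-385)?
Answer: -2871145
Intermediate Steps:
-139680*23 + (-1043 + 156)*(-385) = -3212640 - 887*(-385) = -3212640 + 341495 = -2871145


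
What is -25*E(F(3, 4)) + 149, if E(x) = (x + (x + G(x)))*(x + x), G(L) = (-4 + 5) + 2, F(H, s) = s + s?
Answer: -7451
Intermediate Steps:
F(H, s) = 2*s
G(L) = 3 (G(L) = 1 + 2 = 3)
E(x) = 2*x*(3 + 2*x) (E(x) = (x + (x + 3))*(x + x) = (x + (3 + x))*(2*x) = (3 + 2*x)*(2*x) = 2*x*(3 + 2*x))
-25*E(F(3, 4)) + 149 = -50*2*4*(3 + 2*(2*4)) + 149 = -50*8*(3 + 2*8) + 149 = -50*8*(3 + 16) + 149 = -50*8*19 + 149 = -25*304 + 149 = -7600 + 149 = -7451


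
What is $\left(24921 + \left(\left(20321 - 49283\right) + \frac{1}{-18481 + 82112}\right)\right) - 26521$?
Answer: $- \frac{1944690621}{63631} \approx -30562.0$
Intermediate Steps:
$\left(24921 + \left(\left(20321 - 49283\right) + \frac{1}{-18481 + 82112}\right)\right) - 26521 = \left(24921 - \left(28962 - \frac{1}{63631}\right)\right) - 26521 = \left(24921 + \left(-28962 + \frac{1}{63631}\right)\right) - 26521 = \left(24921 - \frac{1842881021}{63631}\right) - 26521 = - \frac{257132870}{63631} - 26521 = - \frac{1944690621}{63631}$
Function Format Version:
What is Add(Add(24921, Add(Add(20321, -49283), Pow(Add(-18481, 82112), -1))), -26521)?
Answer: Rational(-1944690621, 63631) ≈ -30562.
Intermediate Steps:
Add(Add(24921, Add(Add(20321, -49283), Pow(Add(-18481, 82112), -1))), -26521) = Add(Add(24921, Add(-28962, Pow(63631, -1))), -26521) = Add(Add(24921, Add(-28962, Rational(1, 63631))), -26521) = Add(Add(24921, Rational(-1842881021, 63631)), -26521) = Add(Rational(-257132870, 63631), -26521) = Rational(-1944690621, 63631)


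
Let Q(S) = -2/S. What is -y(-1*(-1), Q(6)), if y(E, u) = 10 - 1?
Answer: -9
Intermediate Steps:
y(E, u) = 9
-y(-1*(-1), Q(6)) = -1*9 = -9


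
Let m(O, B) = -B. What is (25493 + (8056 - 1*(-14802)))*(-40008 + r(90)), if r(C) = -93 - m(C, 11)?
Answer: -1938391590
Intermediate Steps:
r(C) = -82 (r(C) = -93 - (-1)*11 = -93 - 1*(-11) = -93 + 11 = -82)
(25493 + (8056 - 1*(-14802)))*(-40008 + r(90)) = (25493 + (8056 - 1*(-14802)))*(-40008 - 82) = (25493 + (8056 + 14802))*(-40090) = (25493 + 22858)*(-40090) = 48351*(-40090) = -1938391590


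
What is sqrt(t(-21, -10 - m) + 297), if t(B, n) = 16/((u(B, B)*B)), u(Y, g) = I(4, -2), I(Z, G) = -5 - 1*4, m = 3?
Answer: sqrt(1179129)/63 ≈ 17.236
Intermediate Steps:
I(Z, G) = -9 (I(Z, G) = -5 - 4 = -9)
u(Y, g) = -9
t(B, n) = -16/(9*B) (t(B, n) = 16/((-9*B)) = 16*(-1/(9*B)) = -16/(9*B))
sqrt(t(-21, -10 - m) + 297) = sqrt(-16/9/(-21) + 297) = sqrt(-16/9*(-1/21) + 297) = sqrt(16/189 + 297) = sqrt(56149/189) = sqrt(1179129)/63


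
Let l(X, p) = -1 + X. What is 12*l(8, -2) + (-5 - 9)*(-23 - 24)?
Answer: 742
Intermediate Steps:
12*l(8, -2) + (-5 - 9)*(-23 - 24) = 12*(-1 + 8) + (-5 - 9)*(-23 - 24) = 12*7 - 14*(-47) = 84 + 658 = 742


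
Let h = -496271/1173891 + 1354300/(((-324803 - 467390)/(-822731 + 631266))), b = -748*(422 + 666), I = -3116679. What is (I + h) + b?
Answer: -115543915322399248/32067180447 ≈ -3.6032e+6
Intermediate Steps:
b = -813824 (b = -748*1088 = -813824)
h = 10496233626075593/32067180447 (h = -496271*1/1173891 + 1354300/((-792193/(-191465))) = -496271/1173891 + 1354300/((-792193*(-1/191465))) = -496271/1173891 + 1354300/(792193/191465) = -496271/1173891 + 1354300*(191465/792193) = -496271/1173891 + 8941415500/27317 = 10496233626075593/32067180447 ≈ 3.2732e+5)
(I + h) + b = (-3116679 + 10496233626075593/32067180447) - 813824 = -89446874262299920/32067180447 - 813824 = -115543915322399248/32067180447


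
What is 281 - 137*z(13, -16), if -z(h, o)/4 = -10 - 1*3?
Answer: -6843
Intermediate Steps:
z(h, o) = 52 (z(h, o) = -4*(-10 - 1*3) = -4*(-10 - 3) = -4*(-13) = 52)
281 - 137*z(13, -16) = 281 - 137*52 = 281 - 7124 = -6843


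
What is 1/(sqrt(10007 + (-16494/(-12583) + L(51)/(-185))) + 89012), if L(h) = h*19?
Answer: 7400251045/658710314385274 - sqrt(13551435299986010)/9221944401393836 ≈ 1.1222e-5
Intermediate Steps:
L(h) = 19*h
1/(sqrt(10007 + (-16494/(-12583) + L(51)/(-185))) + 89012) = 1/(sqrt(10007 + (-16494/(-12583) + (19*51)/(-185))) + 89012) = 1/(sqrt(10007 + (-16494*(-1/12583) + 969*(-1/185))) + 89012) = 1/(sqrt(10007 + (16494/12583 - 969/185)) + 89012) = 1/(sqrt(10007 - 9141537/2327855) + 89012) = 1/(sqrt(23285703448/2327855) + 89012) = 1/(2*sqrt(13551435299986010)/2327855 + 89012) = 1/(89012 + 2*sqrt(13551435299986010)/2327855)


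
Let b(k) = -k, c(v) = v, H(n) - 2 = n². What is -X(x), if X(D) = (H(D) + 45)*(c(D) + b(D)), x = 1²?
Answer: 0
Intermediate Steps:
H(n) = 2 + n²
x = 1
X(D) = 0 (X(D) = ((2 + D²) + 45)*(D - D) = (47 + D²)*0 = 0)
-X(x) = -1*0 = 0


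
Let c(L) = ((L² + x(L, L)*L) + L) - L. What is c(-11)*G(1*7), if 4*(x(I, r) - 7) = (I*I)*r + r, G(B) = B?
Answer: 52283/2 ≈ 26142.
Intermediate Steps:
x(I, r) = 7 + r/4 + r*I²/4 (x(I, r) = 7 + ((I*I)*r + r)/4 = 7 + (I²*r + r)/4 = 7 + (r*I² + r)/4 = 7 + (r + r*I²)/4 = 7 + (r/4 + r*I²/4) = 7 + r/4 + r*I²/4)
c(L) = L² + L*(7 + L/4 + L³/4) (c(L) = ((L² + (7 + L/4 + L*L²/4)*L) + L) - L = ((L² + (7 + L/4 + L³/4)*L) + L) - L = ((L² + L*(7 + L/4 + L³/4)) + L) - L = (L + L² + L*(7 + L/4 + L³/4)) - L = L² + L*(7 + L/4 + L³/4))
c(-11)*G(1*7) = ((¼)*(-11)*(28 + (-11)³ + 5*(-11)))*(1*7) = ((¼)*(-11)*(28 - 1331 - 55))*7 = ((¼)*(-11)*(-1358))*7 = (7469/2)*7 = 52283/2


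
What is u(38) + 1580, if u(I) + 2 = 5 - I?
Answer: 1545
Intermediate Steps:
u(I) = 3 - I (u(I) = -2 + (5 - I) = 3 - I)
u(38) + 1580 = (3 - 1*38) + 1580 = (3 - 38) + 1580 = -35 + 1580 = 1545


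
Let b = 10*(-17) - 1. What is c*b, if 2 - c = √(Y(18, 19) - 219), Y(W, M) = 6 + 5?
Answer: -342 + 684*I*√13 ≈ -342.0 + 2466.2*I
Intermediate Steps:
Y(W, M) = 11
b = -171 (b = -170 - 1 = -171)
c = 2 - 4*I*√13 (c = 2 - √(11 - 219) = 2 - √(-208) = 2 - 4*I*√13 ≈ 2.0 - 14.422*I)
c*b = (2 - 4*I*√13)*(-171) = -342 + 684*I*√13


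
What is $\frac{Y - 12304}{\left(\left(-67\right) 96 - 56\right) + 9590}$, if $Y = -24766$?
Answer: $- \frac{1685}{141} \approx -11.95$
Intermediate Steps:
$\frac{Y - 12304}{\left(\left(-67\right) 96 - 56\right) + 9590} = \frac{-24766 - 12304}{\left(\left(-67\right) 96 - 56\right) + 9590} = - \frac{37070}{\left(-6432 - 56\right) + 9590} = - \frac{37070}{-6488 + 9590} = - \frac{37070}{3102} = \left(-37070\right) \frac{1}{3102} = - \frac{1685}{141}$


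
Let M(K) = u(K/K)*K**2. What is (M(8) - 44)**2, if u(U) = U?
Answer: 400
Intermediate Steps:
M(K) = K**2 (M(K) = (K/K)*K**2 = 1*K**2 = K**2)
(M(8) - 44)**2 = (8**2 - 44)**2 = (64 - 44)**2 = 20**2 = 400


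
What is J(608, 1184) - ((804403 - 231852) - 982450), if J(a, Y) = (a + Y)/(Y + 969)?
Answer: 882514339/2153 ≈ 4.0990e+5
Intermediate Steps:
J(a, Y) = (Y + a)/(969 + Y)
J(608, 1184) - ((804403 - 231852) - 982450) = (1184 + 608)/(969 + 1184) - ((804403 - 231852) - 982450) = 1792/2153 - (572551 - 982450) = (1/2153)*1792 - 1*(-409899) = 1792/2153 + 409899 = 882514339/2153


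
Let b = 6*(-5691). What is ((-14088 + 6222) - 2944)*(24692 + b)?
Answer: 102197740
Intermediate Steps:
b = -34146
((-14088 + 6222) - 2944)*(24692 + b) = ((-14088 + 6222) - 2944)*(24692 - 34146) = (-7866 - 2944)*(-9454) = -10810*(-9454) = 102197740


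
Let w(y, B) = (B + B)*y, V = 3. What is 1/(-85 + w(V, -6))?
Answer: -1/121 ≈ -0.0082645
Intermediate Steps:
w(y, B) = 2*B*y (w(y, B) = (2*B)*y = 2*B*y)
1/(-85 + w(V, -6)) = 1/(-85 + 2*(-6)*3) = 1/(-85 - 36) = 1/(-121) = -1/121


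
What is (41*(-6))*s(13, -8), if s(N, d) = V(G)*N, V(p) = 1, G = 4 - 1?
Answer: -3198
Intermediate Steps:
G = 3
s(N, d) = N (s(N, d) = 1*N = N)
(41*(-6))*s(13, -8) = (41*(-6))*13 = -246*13 = -3198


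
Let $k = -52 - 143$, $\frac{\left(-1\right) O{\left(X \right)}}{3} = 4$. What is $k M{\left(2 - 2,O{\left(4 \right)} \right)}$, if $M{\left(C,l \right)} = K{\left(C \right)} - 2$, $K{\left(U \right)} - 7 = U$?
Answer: $-975$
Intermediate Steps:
$O{\left(X \right)} = -12$ ($O{\left(X \right)} = \left(-3\right) 4 = -12$)
$K{\left(U \right)} = 7 + U$
$M{\left(C,l \right)} = 5 + C$ ($M{\left(C,l \right)} = \left(7 + C\right) - 2 = 5 + C$)
$k = -195$ ($k = -52 - 143 = -195$)
$k M{\left(2 - 2,O{\left(4 \right)} \right)} = - 195 \left(5 + \left(2 - 2\right)\right) = - 195 \left(5 + 0\right) = \left(-195\right) 5 = -975$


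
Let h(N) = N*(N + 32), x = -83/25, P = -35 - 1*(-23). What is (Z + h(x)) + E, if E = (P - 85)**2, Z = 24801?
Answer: 21321739/625 ≈ 34115.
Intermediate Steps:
P = -12 (P = -35 + 23 = -12)
E = 9409 (E = (-12 - 85)**2 = (-97)**2 = 9409)
x = -83/25 (x = -83*1/25 = -83/25 ≈ -3.3200)
h(N) = N*(32 + N)
(Z + h(x)) + E = (24801 - 83*(32 - 83/25)/25) + 9409 = (24801 - 83/25*717/25) + 9409 = (24801 - 59511/625) + 9409 = 15441114/625 + 9409 = 21321739/625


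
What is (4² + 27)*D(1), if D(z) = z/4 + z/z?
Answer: 215/4 ≈ 53.750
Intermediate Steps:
D(z) = 1 + z/4 (D(z) = z*(¼) + 1 = z/4 + 1 = 1 + z/4)
(4² + 27)*D(1) = (4² + 27)*(1 + (¼)*1) = (16 + 27)*(1 + ¼) = 43*(5/4) = 215/4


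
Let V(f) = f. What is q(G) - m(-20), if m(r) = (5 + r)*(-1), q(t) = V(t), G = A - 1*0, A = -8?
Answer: -23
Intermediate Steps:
G = -8 (G = -8 - 1*0 = -8 + 0 = -8)
q(t) = t
m(r) = -5 - r
q(G) - m(-20) = -8 - (-5 - 1*(-20)) = -8 - (-5 + 20) = -8 - 1*15 = -8 - 15 = -23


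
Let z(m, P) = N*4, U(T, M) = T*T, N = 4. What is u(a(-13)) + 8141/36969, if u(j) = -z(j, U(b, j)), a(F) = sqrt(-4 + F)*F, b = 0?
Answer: -583363/36969 ≈ -15.780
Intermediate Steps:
a(F) = F*sqrt(-4 + F)
U(T, M) = T**2
z(m, P) = 16 (z(m, P) = 4*4 = 16)
u(j) = -16 (u(j) = -1*16 = -16)
u(a(-13)) + 8141/36969 = -16 + 8141/36969 = -583363/36969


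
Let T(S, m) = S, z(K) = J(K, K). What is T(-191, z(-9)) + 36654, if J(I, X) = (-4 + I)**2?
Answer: 36463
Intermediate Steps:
z(K) = (-4 + K)**2
T(-191, z(-9)) + 36654 = -191 + 36654 = 36463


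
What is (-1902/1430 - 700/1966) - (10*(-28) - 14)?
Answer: 205451347/702845 ≈ 292.31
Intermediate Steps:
(-1902/1430 - 700/1966) - (10*(-28) - 14) = (-1902*1/1430 - 700*1/1966) - (-280 - 14) = (-951/715 - 350/983) - 1*(-294) = -1185083/702845 + 294 = 205451347/702845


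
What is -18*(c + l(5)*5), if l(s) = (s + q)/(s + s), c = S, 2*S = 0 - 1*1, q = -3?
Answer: -9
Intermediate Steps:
S = -1/2 (S = (0 - 1*1)/2 = (0 - 1)/2 = (1/2)*(-1) = -1/2 ≈ -0.50000)
c = -1/2 ≈ -0.50000
l(s) = (-3 + s)/(2*s) (l(s) = (s - 3)/(s + s) = (-3 + s)/((2*s)) = (-3 + s)*(1/(2*s)) = (-3 + s)/(2*s))
-18*(c + l(5)*5) = -18*(-1/2 + ((1/2)*(-3 + 5)/5)*5) = -18*(-1/2 + ((1/2)*(1/5)*2)*5) = -18*(-1/2 + (1/5)*5) = -18*(-1/2 + 1) = -18*1/2 = -9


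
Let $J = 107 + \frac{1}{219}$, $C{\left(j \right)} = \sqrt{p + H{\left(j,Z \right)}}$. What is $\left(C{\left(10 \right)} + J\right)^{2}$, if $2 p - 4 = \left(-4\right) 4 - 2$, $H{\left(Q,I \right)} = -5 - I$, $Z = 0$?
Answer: $\frac{548576824}{47961} + \frac{93736 i \sqrt{3}}{219} \approx 11438.0 + 741.35 i$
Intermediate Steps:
$p = -7$ ($p = 2 + \frac{\left(-4\right) 4 - 2}{2} = 2 + \frac{-16 - 2}{2} = 2 + \frac{1}{2} \left(-18\right) = 2 - 9 = -7$)
$C{\left(j \right)} = 2 i \sqrt{3}$ ($C{\left(j \right)} = \sqrt{-7 - 5} = \sqrt{-12} = 2 i \sqrt{3}$)
$J = \frac{23434}{219}$ ($J = 107 + \frac{1}{219} = \frac{23434}{219} \approx 107.0$)
$\left(C{\left(10 \right)} + J\right)^{2} = \left(2 i \sqrt{3} + \frac{23434}{219}\right)^{2} = \left(\frac{23434}{219} + 2 i \sqrt{3}\right)^{2}$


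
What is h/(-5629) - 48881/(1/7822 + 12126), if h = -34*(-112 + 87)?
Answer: -24536861808/5867123587 ≈ -4.1821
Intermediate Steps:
h = 850 (h = -34*(-25) = 850)
h/(-5629) - 48881/(1/7822 + 12126) = 850/(-5629) - 48881/(1/7822 + 12126) = 850*(-1/5629) - 48881/(1/7822 + 12126) = -850/5629 - 48881/94849573/7822 = -850/5629 - 48881*7822/94849573 = -850/5629 - 54621026/13549939 = -24536861808/5867123587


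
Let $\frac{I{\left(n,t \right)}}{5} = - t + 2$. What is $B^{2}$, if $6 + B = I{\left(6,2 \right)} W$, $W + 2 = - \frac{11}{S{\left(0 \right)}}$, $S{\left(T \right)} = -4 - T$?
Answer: $36$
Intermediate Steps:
$I{\left(n,t \right)} = 10 - 5 t$ ($I{\left(n,t \right)} = 5 \left(- t + 2\right) = 5 \left(2 - t\right) = 10 - 5 t$)
$W = \frac{3}{4}$ ($W = -2 - \frac{11}{-4 - 0} = -2 - \frac{11}{-4 + 0} = -2 - \frac{11}{-4} = -2 - - \frac{11}{4} = -2 + \frac{11}{4} = \frac{3}{4} \approx 0.75$)
$B = -6$ ($B = -6 + \left(10 - 10\right) \frac{3}{4} = -6 + 0 \cdot \frac{3}{4} = -6 + 0 = -6$)
$B^{2} = \left(-6\right)^{2} = 36$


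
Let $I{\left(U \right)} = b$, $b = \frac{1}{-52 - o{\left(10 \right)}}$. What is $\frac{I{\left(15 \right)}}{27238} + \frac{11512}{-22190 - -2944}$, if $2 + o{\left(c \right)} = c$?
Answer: $- \frac{9406925303}{15726676440} \approx -0.59815$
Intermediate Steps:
$o{\left(c \right)} = -2 + c$
$b = - \frac{1}{60}$ ($b = \frac{1}{-52 - \left(-2 + 10\right)} = \frac{1}{-52 - 8} = \frac{1}{-60} = - \frac{1}{60} \approx -0.016667$)
$I{\left(U \right)} = - \frac{1}{60}$
$\frac{I{\left(15 \right)}}{27238} + \frac{11512}{-22190 - -2944} = - \frac{1}{60 \cdot 27238} + \frac{11512}{-22190 - -2944} = \left(- \frac{1}{60}\right) \frac{1}{27238} + \frac{11512}{-22190 + 2944} = - \frac{1}{1634280} + \frac{11512}{-19246} = - \frac{1}{1634280} + 11512 \left(- \frac{1}{19246}\right) = - \frac{1}{1634280} - \frac{5756}{9623} = - \frac{9406925303}{15726676440}$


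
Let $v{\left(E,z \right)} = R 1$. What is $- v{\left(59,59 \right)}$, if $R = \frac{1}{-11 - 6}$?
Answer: $\frac{1}{17} \approx 0.058824$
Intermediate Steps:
$R = - \frac{1}{17}$ ($R = \frac{1}{-17} = - \frac{1}{17} \approx -0.058824$)
$v{\left(E,z \right)} = - \frac{1}{17}$ ($v{\left(E,z \right)} = \left(- \frac{1}{17}\right) 1 = - \frac{1}{17}$)
$- v{\left(59,59 \right)} = \left(-1\right) \left(- \frac{1}{17}\right) = \frac{1}{17}$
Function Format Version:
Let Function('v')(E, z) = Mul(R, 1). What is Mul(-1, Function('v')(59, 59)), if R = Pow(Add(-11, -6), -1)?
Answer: Rational(1, 17) ≈ 0.058824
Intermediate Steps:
R = Rational(-1, 17) (R = Pow(-17, -1) = Rational(-1, 17) ≈ -0.058824)
Function('v')(E, z) = Rational(-1, 17) (Function('v')(E, z) = Mul(Rational(-1, 17), 1) = Rational(-1, 17))
Mul(-1, Function('v')(59, 59)) = Mul(-1, Rational(-1, 17)) = Rational(1, 17)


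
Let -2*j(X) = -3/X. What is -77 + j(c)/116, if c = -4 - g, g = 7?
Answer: -196507/2552 ≈ -77.001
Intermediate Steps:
c = -11 (c = -4 - 1*7 = -4 - 7 = -11)
j(X) = 3/(2*X) (j(X) = -(-3)/(2*X) = 3/(2*X))
-77 + j(c)/116 = -77 + ((3/2)/(-11))/116 = -77 + ((3/2)*(-1/11))/116 = -77 + (1/116)*(-3/22) = -77 - 3/2552 = -196507/2552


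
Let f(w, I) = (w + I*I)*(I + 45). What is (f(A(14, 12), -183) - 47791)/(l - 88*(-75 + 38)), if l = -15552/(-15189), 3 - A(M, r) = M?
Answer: -23632843565/16490312 ≈ -1433.1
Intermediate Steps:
A(M, r) = 3 - M
f(w, I) = (45 + I)*(w + I**2) (f(w, I) = (w + I**2)*(45 + I) = (45 + I)*(w + I**2))
l = 5184/5063 (l = -15552*(-1/15189) = 5184/5063 ≈ 1.0239)
(f(A(14, 12), -183) - 47791)/(l - 88*(-75 + 38)) = (((-183)**3 + 45*(3 - 1*14) + 45*(-183)**2 - 183*(3 - 1*14)) - 47791)/(5184/5063 - 88*(-75 + 38)) = ((-6128487 + 45*(3 - 14) + 45*33489 - 183*(3 - 14)) - 47791)/(5184/5063 - 88*(-37)) = ((-6128487 + 45*(-11) + 1507005 - 183*(-11)) - 47791)/(5184/5063 + 3256) = ((-6128487 - 495 + 1507005 + 2013) - 47791)/(16490312/5063) = (-4619964 - 47791)*(5063/16490312) = -4667755*5063/16490312 = -23632843565/16490312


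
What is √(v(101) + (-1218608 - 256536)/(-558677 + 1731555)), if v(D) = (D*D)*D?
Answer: √354331106322560913/586439 ≈ 1015.0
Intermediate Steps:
v(D) = D³ (v(D) = D²*D = D³)
√(v(101) + (-1218608 - 256536)/(-558677 + 1731555)) = √(101³ + (-1218608 - 256536)/(-558677 + 1731555)) = √(1030301 - 1475144/1172878) = √(1030301 - 1475144*1/1172878) = √(1030301 - 737572/586439) = √(604207950567/586439) = √354331106322560913/586439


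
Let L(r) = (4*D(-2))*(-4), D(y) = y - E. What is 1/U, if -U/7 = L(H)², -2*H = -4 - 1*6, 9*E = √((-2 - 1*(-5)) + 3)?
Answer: -1485/10067456 + 81*√6/5033728 ≈ -0.00010809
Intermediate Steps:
E = √6/9 (E = √((-2 - 1*(-5)) + 3)/9 = √((-2 + 5) + 3)/9 = √(3 + 3)/9 = √6/9 ≈ 0.27217)
D(y) = y - √6/9
H = 5 (H = -(-4 - 1*6)/2 = -(-4 - 6)/2 = -½*(-10) = 5)
L(r) = 32 + 16*√6/9 (L(r) = (4*(-2 - √6/9))*(-4) = (-8 - 4*√6/9)*(-4) = 32 + 16*√6/9)
U = -7*(32 + 16*√6/9)² ≈ -9251.6
1/U = 1/(-197120/27 - 7168*√6/9)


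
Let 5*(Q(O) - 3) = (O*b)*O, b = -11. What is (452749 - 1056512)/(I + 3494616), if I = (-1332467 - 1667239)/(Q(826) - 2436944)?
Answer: -3962645698461/22936032977662 ≈ -0.17277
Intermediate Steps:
Q(O) = 3 - 11*O²/5 (Q(O) = 3 + ((O*(-11))*O)/5 = 3 + ((-11*O)*O)/5 = 3 + (-11*O²)/5 = 3 - 11*O²/5)
I = 4999510/6563247 (I = (-1332467 - 1667239)/((3 - 11/5*826²) - 2436944) = -2999706/((3 - 11/5*682276) - 2436944) = -2999706/((3 - 7505036/5) - 2436944) = -2999706/(-7505021/5 - 2436944) = -2999706/(-19689741/5) = -2999706*(-5/19689741) = 4999510/6563247 ≈ 0.76174)
(452749 - 1056512)/(I + 3494616) = (452749 - 1056512)/(4999510/6563247 + 3494616) = -603763/22936032977662/6563247 = -603763*6563247/22936032977662 = -3962645698461/22936032977662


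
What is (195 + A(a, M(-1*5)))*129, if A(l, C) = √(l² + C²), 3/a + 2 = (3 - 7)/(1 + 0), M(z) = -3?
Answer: 25155 + 129*√37/2 ≈ 25547.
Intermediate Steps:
a = -½ (a = 3/(-2 + (3 - 7)/(1 + 0)) = 3/(-2 - 4/1) = 3/(-2 - 4*1) = 3/(-2 - 4) = 3/(-6) = 3*(-⅙) = -½ ≈ -0.50000)
A(l, C) = √(C² + l²)
(195 + A(a, M(-1*5)))*129 = (195 + √((-3)² + (-½)²))*129 = (195 + √(9 + ¼))*129 = (195 + √(37/4))*129 = (195 + √37/2)*129 = 25155 + 129*√37/2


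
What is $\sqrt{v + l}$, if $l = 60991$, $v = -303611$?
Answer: $2 i \sqrt{60655} \approx 492.56 i$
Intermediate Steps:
$\sqrt{v + l} = \sqrt{-303611 + 60991} = \sqrt{-242620} = 2 i \sqrt{60655}$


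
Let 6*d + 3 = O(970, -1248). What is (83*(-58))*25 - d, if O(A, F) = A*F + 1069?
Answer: 243697/3 ≈ 81232.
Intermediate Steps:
O(A, F) = 1069 + A*F
d = -604747/3 (d = -½ + (1069 + 970*(-1248))/6 = -½ + (1069 - 1210560)/6 = -½ + (⅙)*(-1209491) = -½ - 1209491/6 = -604747/3 ≈ -2.0158e+5)
(83*(-58))*25 - d = (83*(-58))*25 - 1*(-604747/3) = -4814*25 + 604747/3 = -120350 + 604747/3 = 243697/3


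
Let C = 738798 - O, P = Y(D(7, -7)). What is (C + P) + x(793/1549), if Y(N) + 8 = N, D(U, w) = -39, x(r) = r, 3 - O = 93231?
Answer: 1288736264/1549 ≈ 8.3198e+5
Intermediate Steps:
O = -93228 (O = 3 - 1*93231 = 3 - 93231 = -93228)
Y(N) = -8 + N
P = -47 (P = -8 - 39 = -47)
C = 832026 (C = 738798 - 1*(-93228) = 738798 + 93228 = 832026)
(C + P) + x(793/1549) = (832026 - 47) + 793/1549 = 831979 + 793*(1/1549) = 831979 + 793/1549 = 1288736264/1549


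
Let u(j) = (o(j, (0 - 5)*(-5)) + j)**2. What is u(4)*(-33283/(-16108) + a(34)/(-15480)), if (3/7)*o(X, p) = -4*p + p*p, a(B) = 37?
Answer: 194327615999051/62337960 ≈ 3.1173e+6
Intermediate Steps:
o(X, p) = -28*p/3 + 7*p**2/3 (o(X, p) = 7*(-4*p + p*p)/3 = 7*(-4*p + p**2)/3 = 7*(p**2 - 4*p)/3 = -28*p/3 + 7*p**2/3)
u(j) = (1225 + j)**2 (u(j) = (7*((0 - 5)*(-5))*(-4 + (0 - 5)*(-5))/3 + j)**2 = (7*(-5*(-5))*(-4 - 5*(-5))/3 + j)**2 = ((7/3)*25*(-4 + 25) + j)**2 = ((7/3)*25*21 + j)**2 = (1225 + j)**2)
u(4)*(-33283/(-16108) + a(34)/(-15480)) = (1225 + 4)**2*(-33283/(-16108) + 37/(-15480)) = 1229**2*(-33283*(-1/16108) + 37*(-1/15480)) = 1510441*(33283/16108 - 37/15480) = 1510441*(128656211/62337960) = 194327615999051/62337960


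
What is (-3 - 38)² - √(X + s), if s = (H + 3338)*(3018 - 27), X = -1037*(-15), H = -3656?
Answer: 1681 - I*√935583 ≈ 1681.0 - 967.26*I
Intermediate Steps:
X = 15555
s = -951138 (s = (-3656 + 3338)*(3018 - 27) = -318*2991 = -951138)
(-3 - 38)² - √(X + s) = (-3 - 38)² - √(15555 - 951138) = (-41)² - √(-935583) = 1681 - I*√935583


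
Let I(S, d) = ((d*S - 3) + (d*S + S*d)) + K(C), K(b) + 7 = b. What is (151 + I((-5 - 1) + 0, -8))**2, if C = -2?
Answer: 80089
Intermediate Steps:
K(b) = -7 + b
I(S, d) = -12 + 3*S*d (I(S, d) = ((d*S - 3) + (d*S + S*d)) + (-7 - 2) = ((S*d - 3) + (S*d + S*d)) - 9 = ((-3 + S*d) + 2*S*d) - 9 = (-3 + 3*S*d) - 9 = -12 + 3*S*d)
(151 + I((-5 - 1) + 0, -8))**2 = (151 + (-12 + 3*((-5 - 1) + 0)*(-8)))**2 = (151 + (-12 + 3*(-6 + 0)*(-8)))**2 = (151 + (-12 + 3*(-6)*(-8)))**2 = (151 + (-12 + 144))**2 = (151 + 132)**2 = 283**2 = 80089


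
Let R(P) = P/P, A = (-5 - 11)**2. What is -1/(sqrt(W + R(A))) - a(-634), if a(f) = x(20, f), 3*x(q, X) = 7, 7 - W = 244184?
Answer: -7/3 + I*sqrt(15261)/61044 ≈ -2.3333 + 0.0020237*I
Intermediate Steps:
W = -244177 (W = 7 - 1*244184 = 7 - 244184 = -244177)
x(q, X) = 7/3 (x(q, X) = (1/3)*7 = 7/3)
A = 256 (A = (-16)**2 = 256)
a(f) = 7/3
R(P) = 1
-1/(sqrt(W + R(A))) - a(-634) = -1/(sqrt(-244177 + 1)) - 1*7/3 = -1/(sqrt(-244176)) - 7/3 = -1/(4*I*sqrt(15261)) - 7/3 = -(-1)*I*sqrt(15261)/61044 - 7/3 = I*sqrt(15261)/61044 - 7/3 = -7/3 + I*sqrt(15261)/61044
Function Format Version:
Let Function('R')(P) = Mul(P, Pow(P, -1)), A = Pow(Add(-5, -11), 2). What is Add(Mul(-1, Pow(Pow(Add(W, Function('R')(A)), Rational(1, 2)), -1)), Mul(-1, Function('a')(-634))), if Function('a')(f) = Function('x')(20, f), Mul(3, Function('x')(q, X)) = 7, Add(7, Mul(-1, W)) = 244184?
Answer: Add(Rational(-7, 3), Mul(Rational(1, 61044), I, Pow(15261, Rational(1, 2)))) ≈ Add(-2.3333, Mul(0.0020237, I))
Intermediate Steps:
W = -244177 (W = Add(7, Mul(-1, 244184)) = Add(7, -244184) = -244177)
Function('x')(q, X) = Rational(7, 3) (Function('x')(q, X) = Mul(Rational(1, 3), 7) = Rational(7, 3))
A = 256 (A = Pow(-16, 2) = 256)
Function('a')(f) = Rational(7, 3)
Function('R')(P) = 1
Add(Mul(-1, Pow(Pow(Add(W, Function('R')(A)), Rational(1, 2)), -1)), Mul(-1, Function('a')(-634))) = Add(Mul(-1, Pow(Pow(Add(-244177, 1), Rational(1, 2)), -1)), Mul(-1, Rational(7, 3))) = Add(Mul(-1, Pow(Pow(-244176, Rational(1, 2)), -1)), Rational(-7, 3)) = Add(Mul(-1, Pow(Mul(4, I, Pow(15261, Rational(1, 2))), -1)), Rational(-7, 3)) = Add(Mul(-1, Mul(Rational(-1, 61044), I, Pow(15261, Rational(1, 2)))), Rational(-7, 3)) = Add(Mul(Rational(1, 61044), I, Pow(15261, Rational(1, 2))), Rational(-7, 3)) = Add(Rational(-7, 3), Mul(Rational(1, 61044), I, Pow(15261, Rational(1, 2))))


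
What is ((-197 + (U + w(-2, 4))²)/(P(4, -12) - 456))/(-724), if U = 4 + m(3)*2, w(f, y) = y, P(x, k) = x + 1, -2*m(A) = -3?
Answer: -19/81631 ≈ -0.00023275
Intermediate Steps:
m(A) = 3/2 (m(A) = -½*(-3) = 3/2)
P(x, k) = 1 + x
U = 7 (U = 4 + (3/2)*2 = 4 + 3 = 7)
((-197 + (U + w(-2, 4))²)/(P(4, -12) - 456))/(-724) = ((-197 + (7 + 4)²)/((1 + 4) - 456))/(-724) = ((-197 + 11²)/(5 - 456))*(-1/724) = ((-197 + 121)/(-451))*(-1/724) = -76*(-1/451)*(-1/724) = (76/451)*(-1/724) = -19/81631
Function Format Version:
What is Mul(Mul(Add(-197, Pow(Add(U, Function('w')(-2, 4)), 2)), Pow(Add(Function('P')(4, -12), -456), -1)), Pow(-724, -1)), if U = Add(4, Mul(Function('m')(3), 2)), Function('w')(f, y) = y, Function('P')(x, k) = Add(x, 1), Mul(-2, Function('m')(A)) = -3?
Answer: Rational(-19, 81631) ≈ -0.00023275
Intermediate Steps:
Function('m')(A) = Rational(3, 2) (Function('m')(A) = Mul(Rational(-1, 2), -3) = Rational(3, 2))
Function('P')(x, k) = Add(1, x)
U = 7 (U = Add(4, Mul(Rational(3, 2), 2)) = Add(4, 3) = 7)
Mul(Mul(Add(-197, Pow(Add(U, Function('w')(-2, 4)), 2)), Pow(Add(Function('P')(4, -12), -456), -1)), Pow(-724, -1)) = Mul(Mul(Add(-197, Pow(Add(7, 4), 2)), Pow(Add(Add(1, 4), -456), -1)), Pow(-724, -1)) = Mul(Mul(Add(-197, Pow(11, 2)), Pow(Add(5, -456), -1)), Rational(-1, 724)) = Mul(Mul(Add(-197, 121), Pow(-451, -1)), Rational(-1, 724)) = Mul(Mul(-76, Rational(-1, 451)), Rational(-1, 724)) = Mul(Rational(76, 451), Rational(-1, 724)) = Rational(-19, 81631)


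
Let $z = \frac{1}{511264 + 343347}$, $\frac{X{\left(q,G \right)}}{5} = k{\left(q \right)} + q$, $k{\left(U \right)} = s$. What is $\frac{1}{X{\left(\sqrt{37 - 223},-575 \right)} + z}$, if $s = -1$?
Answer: $- \frac{1825899475997}{1707216405314783} - \frac{3651799806605 i \sqrt{186}}{3414432810629566} \approx -0.0010695 - 0.014586 i$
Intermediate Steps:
$k{\left(U \right)} = -1$
$X{\left(q,G \right)} = -5 + 5 q$ ($X{\left(q,G \right)} = 5 \left(-1 + q\right) = -5 + 5 q$)
$z = \frac{1}{854611} \approx 1.1701 \cdot 10^{-6}$
$\frac{1}{X{\left(\sqrt{37 - 223},-575 \right)} + z} = \frac{1}{\left(-5 + 5 \sqrt{37 - 223}\right) + \frac{1}{854611}} = \frac{1}{\left(-5 + 5 \sqrt{-186}\right) + \frac{1}{854611}} = \frac{1}{\left(-5 + 5 i \sqrt{186}\right) + \frac{1}{854611}} = \frac{1}{- \frac{4273054}{854611} + 5 i \sqrt{186}}$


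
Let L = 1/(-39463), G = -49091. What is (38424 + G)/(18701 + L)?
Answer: -420951821/737997562 ≈ -0.57040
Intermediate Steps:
L = -1/39463 ≈ -2.5340e-5
(38424 + G)/(18701 + L) = (38424 - 49091)/(18701 - 1/39463) = -10667/737997562/39463 = -10667*39463/737997562 = -420951821/737997562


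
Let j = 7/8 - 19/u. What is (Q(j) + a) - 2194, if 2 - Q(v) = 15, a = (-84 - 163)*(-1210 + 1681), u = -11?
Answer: -118544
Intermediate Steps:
a = -116337 (a = -247*471 = -116337)
j = 229/88 (j = 7/8 - 19/(-11) = 7*(⅛) - 19*(-1/11) = 7/8 + 19/11 = 229/88 ≈ 2.6023)
Q(v) = -13 (Q(v) = 2 - 1*15 = 2 - 15 = -13)
(Q(j) + a) - 2194 = (-13 - 116337) - 2194 = -116350 - 2194 = -118544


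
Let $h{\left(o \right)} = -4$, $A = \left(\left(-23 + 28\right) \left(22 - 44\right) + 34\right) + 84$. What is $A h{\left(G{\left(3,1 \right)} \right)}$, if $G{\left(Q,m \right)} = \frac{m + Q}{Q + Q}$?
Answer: $-32$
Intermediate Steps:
$G{\left(Q,m \right)} = \frac{Q + m}{2 Q}$
$A = 8$ ($A = \left(5 \left(-22\right) + 34\right) + 84 = \left(-110 + 34\right) + 84 = -76 + 84 = 8$)
$A h{\left(G{\left(3,1 \right)} \right)} = 8 \left(-4\right) = -32$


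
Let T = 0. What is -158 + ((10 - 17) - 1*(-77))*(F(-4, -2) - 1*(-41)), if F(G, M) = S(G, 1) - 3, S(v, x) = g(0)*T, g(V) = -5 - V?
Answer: 2502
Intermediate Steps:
S(v, x) = 0 (S(v, x) = (-5 - 1*0)*0 = (-5 + 0)*0 = -5*0 = 0)
F(G, M) = -3 (F(G, M) = 0 - 3 = -3)
-158 + ((10 - 17) - 1*(-77))*(F(-4, -2) - 1*(-41)) = -158 + ((10 - 17) - 1*(-77))*(-3 - 1*(-41)) = -158 + (-7 + 77)*(-3 + 41) = -158 + 70*38 = -158 + 2660 = 2502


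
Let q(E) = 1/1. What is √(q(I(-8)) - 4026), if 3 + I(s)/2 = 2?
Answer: 5*I*√161 ≈ 63.443*I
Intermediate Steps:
I(s) = -2 (I(s) = -6 + 2*2 = -6 + 4 = -2)
q(E) = 1
√(q(I(-8)) - 4026) = √(1 - 4026) = √(-4025) = 5*I*√161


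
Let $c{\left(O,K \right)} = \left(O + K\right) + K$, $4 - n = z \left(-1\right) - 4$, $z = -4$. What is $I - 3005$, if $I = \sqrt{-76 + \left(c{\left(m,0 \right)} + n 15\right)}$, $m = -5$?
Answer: $-3005 + i \sqrt{21} \approx -3005.0 + 4.5826 i$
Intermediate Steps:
$n = 4$ ($n = 4 - \left(\left(-4\right) \left(-1\right) - 4\right) = 4 - \left(4 - 4\right) = 4 - 0 = 4 + 0 = 4$)
$c{\left(O,K \right)} = O + 2 K$ ($c{\left(O,K \right)} = \left(K + O\right) + K = O + 2 K$)
$I = i \sqrt{21}$ ($I = \sqrt{-76 + \left(\left(-5 + 2 \cdot 0\right) + 4 \cdot 15\right)} = \sqrt{-76 + \left(\left(-5 + 0\right) + 60\right)} = \sqrt{-76 + \left(-5 + 60\right)} = \sqrt{-76 + 55} = \sqrt{-21} = i \sqrt{21} \approx 4.5826 i$)
$I - 3005 = i \sqrt{21} - 3005 = -3005 + i \sqrt{21}$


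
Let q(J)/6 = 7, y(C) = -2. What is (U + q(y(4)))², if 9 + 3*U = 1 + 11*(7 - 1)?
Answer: 33856/9 ≈ 3761.8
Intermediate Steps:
U = 58/3 (U = -3 + (1 + 11*(7 - 1))/3 = -3 + (1 + 11*6)/3 = -3 + (1 + 66)/3 = -3 + (⅓)*67 = -3 + 67/3 = 58/3 ≈ 19.333)
q(J) = 42 (q(J) = 6*7 = 42)
(U + q(y(4)))² = (58/3 + 42)² = (184/3)² = 33856/9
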